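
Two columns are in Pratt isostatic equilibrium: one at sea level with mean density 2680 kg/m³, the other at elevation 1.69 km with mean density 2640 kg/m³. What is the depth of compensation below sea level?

112 km

ρ_ref D = ρ (D + h) → D (ρ_ref − ρ) = ρ h.
D = ρ h/(ρ_ref − ρ) = 2640 × 1.69 km/(2680 − 2640) = 112 km.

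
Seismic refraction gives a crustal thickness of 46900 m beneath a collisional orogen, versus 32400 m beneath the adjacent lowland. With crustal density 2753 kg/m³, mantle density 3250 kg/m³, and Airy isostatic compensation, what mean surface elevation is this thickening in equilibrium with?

2220 m

Excess crust Δ = 46900 m − 32400 m = 14500 m, split between elevation h and root r with h + r = Δ.
Airy balance ρ_c h = (ρ_m − ρ_c) r gives r = h ρ_c/(ρ_m − ρ_c), so h (1 + ρ_c/(ρ_m − ρ_c)) = Δ, i.e. h = Δ (ρ_m − ρ_c)/ρ_m.
h = 14500 m × 497/3250 = 2220 m.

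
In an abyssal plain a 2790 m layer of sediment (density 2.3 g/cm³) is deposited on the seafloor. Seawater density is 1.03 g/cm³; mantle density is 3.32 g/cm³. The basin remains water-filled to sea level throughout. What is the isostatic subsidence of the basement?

Submarine loading: the sediment displaces seawater, and the subsidence is in turn flooded, so s (ρ_m − ρ_w) = t (ρ_sed − ρ_w).
s = 2790 m × (2.3 − 1.03) / (3.32 − 1.03) = 1550 m.

1550 m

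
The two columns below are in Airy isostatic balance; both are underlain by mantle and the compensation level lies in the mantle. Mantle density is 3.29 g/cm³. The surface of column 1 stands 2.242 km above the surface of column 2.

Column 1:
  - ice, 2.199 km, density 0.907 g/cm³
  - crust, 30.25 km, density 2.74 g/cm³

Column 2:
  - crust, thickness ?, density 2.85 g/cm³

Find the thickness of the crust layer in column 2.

33 km

Take the compensation level at the base of the deeper column (depth z_c below the surface of column 1) and equate Σ ρ_i t_i down to z_c; mantle fills any gap and the z_c terms cancel.
Column 1: 2.199×0.907 + 30.25×2.74 + (z_c − 32.449)×3.29
Column 2: 2.242×0 + x×2.85 + (z_c − 2.242 − 0 − x)×3.29
The z_c×3.29 term appears on both sides and cancels. Collect the known terms of each column as K = Σ(ρt)_known − 3.29 × (depth of known layers): K_1 = 84.879493 − 3.29×32.449 = −21.877717; K_2 = 0 − 3.29×(2.242 + 0) = −7.37618.
Balance: K_1 = K_2 − x×(3.29 − 2.85), so x = (K_2 − K_1)/(3.29 − 2.85) = 14.5015/0.44 = 33 km.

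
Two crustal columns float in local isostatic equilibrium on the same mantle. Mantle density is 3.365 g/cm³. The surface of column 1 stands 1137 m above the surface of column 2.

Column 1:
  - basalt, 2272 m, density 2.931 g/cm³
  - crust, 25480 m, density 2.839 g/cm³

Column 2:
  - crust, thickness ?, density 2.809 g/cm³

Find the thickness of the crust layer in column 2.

Take the compensation level at the base of the deeper column (depth z_c below the surface of column 1) and equate Σ ρ_i t_i down to z_c; mantle fills any gap and the z_c terms cancel.
Column 1: 2272×2.931 + 25480×2.839 + (z_c − 27752)×3.365
Column 2: 1137×0 + x×2.809 + (z_c − 1137 − 0 − x)×3.365
The z_c×3.365 term appears on both sides and cancels. Collect the known terms of each column as K = Σ(ρt)_known − 3.365 × (depth of known layers): K_1 = 78996.952 − 3.365×27752 = −14388.528; K_2 = 0 − 3.365×(1137 + 0) = −3826.005.
Balance: K_1 = K_2 − x×(3.365 − 2.809), so x = (K_2 − K_1)/(3.365 − 2.809) = 10562.5/0.556 = 19000 m.

19000 m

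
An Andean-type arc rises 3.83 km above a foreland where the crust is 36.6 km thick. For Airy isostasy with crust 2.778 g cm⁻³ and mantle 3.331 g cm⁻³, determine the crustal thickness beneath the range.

59.7 km

Root depth r = h ρ_c / (ρ_m − ρ_c) = 3.83 km × 2.778 / 0.553 = 19.24 km.
Total thickness = T + h + r = 36.6 km + 3.83 km + 19.24 km = 59.7 km.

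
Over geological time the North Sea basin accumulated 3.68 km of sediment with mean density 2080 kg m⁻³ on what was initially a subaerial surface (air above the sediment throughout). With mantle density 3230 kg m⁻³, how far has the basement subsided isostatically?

2.37 km

Subaerial load: s = t ρ_sed / ρ_m = 3.68 km × 2080/3230 = 2.37 km.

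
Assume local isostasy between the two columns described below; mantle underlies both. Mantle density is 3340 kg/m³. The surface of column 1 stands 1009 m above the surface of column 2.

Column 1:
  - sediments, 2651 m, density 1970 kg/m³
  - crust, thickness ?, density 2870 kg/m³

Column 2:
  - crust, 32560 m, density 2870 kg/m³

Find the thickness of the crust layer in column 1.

32000 m

Take the compensation level at the base of the deeper column (depth z_c below the surface of column 1) and equate Σ ρ_i t_i down to z_c; mantle fills any gap and the z_c terms cancel.
Column 1: 2651×1970 + x×2870 + (z_c − 2651 − x)×3340
Column 2: 1009×0 + 32560×2870 + (z_c − 1009 − 32560)×3340
The z_c×3340 term appears on both sides and cancels. Collect the known terms of each column as K = Σ(ρt)_known − 3340 × (depth of known layers): K_1 = 5222470 − 3340×2651 = −3631870; K_2 = 93447200 − 3340×(1009 + 32560) = −18673260.
Balance: K_1 − x×(3340 − 2870) = K_2, so x = (K_1 − K_2)/(3340 − 2870) = 15041400/470 = 32000 m.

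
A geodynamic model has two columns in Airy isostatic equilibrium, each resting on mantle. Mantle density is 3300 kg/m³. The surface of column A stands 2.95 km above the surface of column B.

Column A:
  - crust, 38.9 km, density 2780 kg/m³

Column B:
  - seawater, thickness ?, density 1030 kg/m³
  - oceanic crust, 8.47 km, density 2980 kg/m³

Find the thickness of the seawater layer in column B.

3.43 km

Take the compensation level at the base of the deeper column (depth z_c below the surface of column A) and equate Σ ρ_i t_i down to z_c; mantle fills any gap and the z_c terms cancel.
Column A: 38.9×2780 + (z_c − 38.9)×3300
Column B: 2.95×0 + x×1030 + 8.47×2980 + (z_c − 2.95 − 8.47 − x)×3300
The z_c×3300 term appears on both sides and cancels. Collect the known terms of each column as K = Σ(ρt)_known − 3300 × (depth of known layers): K_A = 108142 − 3300×38.9 = −20228; K_B = 25240.6 − 3300×(2.95 + 8.47) = −12445.4.
Balance: K_A = K_B − x×(3300 − 1030), so x = (K_B − K_A)/(3300 − 1030) = 7782.6/2270 = 3.43 km.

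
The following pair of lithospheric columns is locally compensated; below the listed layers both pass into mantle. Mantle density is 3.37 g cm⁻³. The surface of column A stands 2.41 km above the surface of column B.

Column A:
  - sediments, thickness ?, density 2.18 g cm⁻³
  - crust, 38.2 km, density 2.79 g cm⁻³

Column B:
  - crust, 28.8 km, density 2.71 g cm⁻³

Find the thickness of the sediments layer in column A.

Take the compensation level at the base of the deeper column (depth z_c below the surface of column A) and equate Σ ρ_i t_i down to z_c; mantle fills any gap and the z_c terms cancel.
Column A: x×2.18 + 38.2×2.79 + (z_c − 38.2 − x)×3.37
Column B: 2.41×0 + 28.8×2.71 + (z_c − 2.41 − 28.8)×3.37
The z_c×3.37 term appears on both sides and cancels. Collect the known terms of each column as K = Σ(ρt)_known − 3.37 × (depth of known layers): K_A = 106.578 − 3.37×38.2 = −22.156; K_B = 78.048 − 3.37×(2.41 + 28.8) = −27.1297.
Balance: K_A − x×(3.37 − 2.18) = K_B, so x = (K_A − K_B)/(3.37 − 2.18) = 4.9737/1.19 = 4.18 km.

4.18 km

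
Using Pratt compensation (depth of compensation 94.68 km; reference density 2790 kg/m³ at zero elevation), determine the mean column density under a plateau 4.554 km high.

2660 kg/m³

Pratt balance: ρ_ref D = ρ (D + h).
ρ = ρ_ref D/(D + h) = 2790 × 94.68 km/(94.68 km + 4.554 km) = 2660 kg/m³.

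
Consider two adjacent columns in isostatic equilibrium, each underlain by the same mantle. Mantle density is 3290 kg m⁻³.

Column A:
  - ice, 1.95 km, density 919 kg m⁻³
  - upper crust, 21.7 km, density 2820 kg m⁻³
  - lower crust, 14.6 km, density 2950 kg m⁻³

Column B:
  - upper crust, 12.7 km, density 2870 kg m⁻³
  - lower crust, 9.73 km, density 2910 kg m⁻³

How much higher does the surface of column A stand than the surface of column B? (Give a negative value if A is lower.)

For any compensation level in the mantle, the mantle terms cancel and isostasy reduces to e = (Σt_A − Σt_B) − (Σ(ρt)_A − Σ(ρt)_B) / ρ_m.
Σt_A = 38.25 km; Σt_B = 22.43 km; Σ(ρt)_A = 106056.05; Σ(ρt)_B = 64763.3 (in km·kg m⁻³).
e = (38.25 − 22.43) − (106056.05 − 64763.3) / 3290 = 3.27 km.

3.27 km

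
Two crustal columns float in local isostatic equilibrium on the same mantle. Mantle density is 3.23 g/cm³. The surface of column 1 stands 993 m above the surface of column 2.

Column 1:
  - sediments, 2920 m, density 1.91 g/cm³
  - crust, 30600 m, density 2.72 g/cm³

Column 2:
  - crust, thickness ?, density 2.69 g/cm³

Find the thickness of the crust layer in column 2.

30100 m

Take the compensation level at the base of the deeper column (depth z_c below the surface of column 1) and equate Σ ρ_i t_i down to z_c; mantle fills any gap and the z_c terms cancel.
Column 1: 2920×1.91 + 30600×2.72 + (z_c − 33520)×3.23
Column 2: 993×0 + x×2.69 + (z_c − 993 − 0 − x)×3.23
The z_c×3.23 term appears on both sides and cancels. Collect the known terms of each column as K = Σ(ρt)_known − 3.23 × (depth of known layers): K_1 = 88809.2 − 3.23×33520 = −19460.4; K_2 = 0 − 3.23×(993 + 0) = −3207.39.
Balance: K_1 = K_2 − x×(3.23 − 2.69), so x = (K_2 − K_1)/(3.23 − 2.69) = 16253/0.54 = 30100 m.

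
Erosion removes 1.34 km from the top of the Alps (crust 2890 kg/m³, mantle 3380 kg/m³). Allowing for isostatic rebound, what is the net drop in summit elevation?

0.194 km

Rebound u = e ρ_c/ρ_m = 1.34 km × 2890/3380 = 1.146 km.
Net surface drop = e − u = 1.34 km − 1.146 km = e (ρ_m − ρ_c)/ρ_m = 0.194 km.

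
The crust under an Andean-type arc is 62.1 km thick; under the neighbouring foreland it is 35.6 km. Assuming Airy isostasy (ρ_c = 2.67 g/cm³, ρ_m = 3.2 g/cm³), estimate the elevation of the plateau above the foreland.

4.39 km

Excess crust Δ = 62.1 km − 35.6 km = 26.5 km, split between elevation h and root r with h + r = Δ.
Airy balance ρ_c h = (ρ_m − ρ_c) r gives r = h ρ_c/(ρ_m − ρ_c), so h (1 + ρ_c/(ρ_m − ρ_c)) = Δ, i.e. h = Δ (ρ_m − ρ_c)/ρ_m.
h = 26.5 km × 0.53/3.2 = 4.39 km.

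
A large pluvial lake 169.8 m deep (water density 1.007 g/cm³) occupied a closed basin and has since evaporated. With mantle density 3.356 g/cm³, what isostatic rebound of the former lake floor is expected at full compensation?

u = d ρ_w/ρ_m = 169.8 m × 1.007/3.356 = 51 m.

51 m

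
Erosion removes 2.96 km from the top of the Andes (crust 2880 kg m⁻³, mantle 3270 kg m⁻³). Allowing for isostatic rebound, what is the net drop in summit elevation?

Rebound u = e ρ_c/ρ_m = 2.96 km × 2880/3270 = 2.607 km.
Net surface drop = e − u = 2.96 km − 2.607 km = e (ρ_m − ρ_c)/ρ_m = 0.353 km.

0.353 km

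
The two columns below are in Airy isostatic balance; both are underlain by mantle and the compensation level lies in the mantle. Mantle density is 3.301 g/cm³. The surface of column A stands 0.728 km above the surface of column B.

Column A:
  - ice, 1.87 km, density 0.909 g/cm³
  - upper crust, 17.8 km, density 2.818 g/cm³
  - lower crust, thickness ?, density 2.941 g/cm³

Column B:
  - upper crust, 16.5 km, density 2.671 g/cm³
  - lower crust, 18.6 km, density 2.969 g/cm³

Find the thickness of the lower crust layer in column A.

16.4 km

Take the compensation level at the base of the deeper column (depth z_c below the surface of column A) and equate Σ ρ_i t_i down to z_c; mantle fills any gap and the z_c terms cancel.
Column A: 1.87×0.909 + 17.8×2.818 + x×2.941 + (z_c − 19.67 − x)×3.301
Column B: 0.728×0 + 16.5×2.671 + 18.6×2.969 + (z_c − 0.728 − 35.1)×3.301
The z_c×3.301 term appears on both sides and cancels. Collect the known terms of each column as K = Σ(ρt)_known − 3.301 × (depth of known layers): K_A = 51.86023 − 3.301×19.67 = −13.07044; K_B = 99.2949 − 3.301×(0.728 + 35.1) = −18.973328.
Balance: K_A − x×(3.301 − 2.941) = K_B, so x = (K_A − K_B)/(3.301 − 2.941) = 5.90289/0.36 = 16.4 km.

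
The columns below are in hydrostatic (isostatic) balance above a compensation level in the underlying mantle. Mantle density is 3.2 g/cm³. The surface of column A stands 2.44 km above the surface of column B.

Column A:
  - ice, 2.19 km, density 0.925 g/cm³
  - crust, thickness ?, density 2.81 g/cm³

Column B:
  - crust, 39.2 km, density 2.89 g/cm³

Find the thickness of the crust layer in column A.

38.4 km

Take the compensation level at the base of the deeper column (depth z_c below the surface of column A) and equate Σ ρ_i t_i down to z_c; mantle fills any gap and the z_c terms cancel.
Column A: 2.19×0.925 + x×2.81 + (z_c − 2.19 − x)×3.2
Column B: 2.44×0 + 39.2×2.89 + (z_c − 2.44 − 39.2)×3.2
The z_c×3.2 term appears on both sides and cancels. Collect the known terms of each column as K = Σ(ρt)_known − 3.2 × (depth of known layers): K_A = 2.02575 − 3.2×2.19 = −4.98225; K_B = 113.288 − 3.2×(2.44 + 39.2) = −19.96.
Balance: K_A − x×(3.2 − 2.81) = K_B, so x = (K_A − K_B)/(3.2 − 2.81) = 14.9777/0.39 = 38.4 km.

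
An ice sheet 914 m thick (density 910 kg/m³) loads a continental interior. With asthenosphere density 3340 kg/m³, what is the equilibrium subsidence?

In Airy isostatic equilibrium: the ice load ρ_ice t is balanced by mantle displaced below, ρ_m s.
s = t ρ_ice / ρ_m = 914 m × 910/3340 = 249 m.

249 m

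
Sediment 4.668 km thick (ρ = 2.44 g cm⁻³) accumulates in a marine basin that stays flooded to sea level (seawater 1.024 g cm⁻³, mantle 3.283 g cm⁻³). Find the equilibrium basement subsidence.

2.93 km

Submarine loading: the sediment displaces seawater, and the subsidence is in turn flooded, so s (ρ_m − ρ_w) = t (ρ_sed − ρ_w).
s = 4.668 km × (2.44 − 1.024) / (3.283 − 1.024) = 2.93 km.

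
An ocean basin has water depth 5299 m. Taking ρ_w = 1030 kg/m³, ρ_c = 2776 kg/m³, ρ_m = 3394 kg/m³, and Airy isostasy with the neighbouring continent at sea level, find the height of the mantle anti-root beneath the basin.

For local isostatic compensation: replacing crust with seawater at the top is compensated by replacing crust with mantle at the base: d (ρ_c − ρ_w) = a (ρ_m − ρ_c).
a = d (ρ_c − ρ_w)/(ρ_m − ρ_c) = 5299 m × 1746/618 = 15000 m.

15000 m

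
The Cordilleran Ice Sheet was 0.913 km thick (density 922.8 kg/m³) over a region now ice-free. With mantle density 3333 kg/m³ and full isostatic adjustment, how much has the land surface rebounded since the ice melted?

0.253 km

Removing the load lets mantle flow back in; uplift u satisfies ρ_ice t = ρ_m u.
u = t ρ_ice/ρ_m = 0.913 km × 922.8/3333 = 0.253 km.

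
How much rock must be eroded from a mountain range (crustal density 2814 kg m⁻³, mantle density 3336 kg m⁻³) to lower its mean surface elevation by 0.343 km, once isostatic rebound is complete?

2.19 km

Net drop Δ = e − u = e − e ρ_c/ρ_m = e (ρ_m − ρ_c)/ρ_m.
e = Δ ρ_m/(ρ_m − ρ_c) = 0.343 km × 3336/522 = 2.19 km.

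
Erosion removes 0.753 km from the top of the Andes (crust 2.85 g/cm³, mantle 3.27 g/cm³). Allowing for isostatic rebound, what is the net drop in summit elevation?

Rebound u = e ρ_c/ρ_m = 0.753 km × 2.85/3.27 = 0.6563 km.
Net surface drop = e − u = 0.753 km − 0.6563 km = e (ρ_m − ρ_c)/ρ_m = 0.0967 km.

0.0967 km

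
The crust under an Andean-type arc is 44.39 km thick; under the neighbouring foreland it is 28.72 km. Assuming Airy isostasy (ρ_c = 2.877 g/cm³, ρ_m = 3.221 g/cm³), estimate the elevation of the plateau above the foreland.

Excess crust Δ = 44.39 km − 28.72 km = 15.67 km, split between elevation h and root r with h + r = Δ.
Airy balance ρ_c h = (ρ_m − ρ_c) r gives r = h ρ_c/(ρ_m − ρ_c), so h (1 + ρ_c/(ρ_m − ρ_c)) = Δ, i.e. h = Δ (ρ_m − ρ_c)/ρ_m.
h = 15.67 km × 0.344/3.221 = 1.67 km.

1.67 km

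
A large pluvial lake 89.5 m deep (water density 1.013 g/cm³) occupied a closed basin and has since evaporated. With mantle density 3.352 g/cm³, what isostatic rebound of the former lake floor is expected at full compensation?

27 m

u = d ρ_w/ρ_m = 89.5 m × 1.013/3.352 = 27 m.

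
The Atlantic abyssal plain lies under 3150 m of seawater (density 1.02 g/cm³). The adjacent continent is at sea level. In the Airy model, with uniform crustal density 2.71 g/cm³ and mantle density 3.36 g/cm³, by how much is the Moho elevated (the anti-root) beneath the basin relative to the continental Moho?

Equating mass per unit area of the two columns: replacing crust with seawater at the top is compensated by replacing crust with mantle at the base: d (ρ_c − ρ_w) = a (ρ_m − ρ_c).
a = d (ρ_c − ρ_w)/(ρ_m − ρ_c) = 3150 m × 1.69/0.65 = 8190 m.

8190 m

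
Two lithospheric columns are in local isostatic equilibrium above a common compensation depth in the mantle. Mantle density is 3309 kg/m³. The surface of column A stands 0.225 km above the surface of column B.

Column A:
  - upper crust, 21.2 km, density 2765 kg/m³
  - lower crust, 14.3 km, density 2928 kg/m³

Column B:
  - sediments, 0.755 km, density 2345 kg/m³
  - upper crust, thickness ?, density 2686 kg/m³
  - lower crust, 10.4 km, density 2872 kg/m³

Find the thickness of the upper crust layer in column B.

17.6 km

Take the compensation level at the base of the deeper column (depth z_c below the surface of column A) and equate Σ ρ_i t_i down to z_c; mantle fills any gap and the z_c terms cancel.
Column A: 21.2×2765 + 14.3×2928 + (z_c − 35.5)×3309
Column B: 0.225×0 + 0.755×2345 + x×2686 + 10.4×2872 + (z_c − 0.225 − 11.155 − x)×3309
The z_c×3309 term appears on both sides and cancels. Collect the known terms of each column as K = Σ(ρt)_known − 3309 × (depth of known layers): K_A = 100488.4 − 3309×35.5 = −16981.1; K_B = 31639.275 − 3309×(0.225 + 11.155) = −6017.145.
Balance: K_A = K_B − x×(3309 − 2686), so x = (K_B − K_A)/(3309 − 2686) = 10964/623 = 17.6 km.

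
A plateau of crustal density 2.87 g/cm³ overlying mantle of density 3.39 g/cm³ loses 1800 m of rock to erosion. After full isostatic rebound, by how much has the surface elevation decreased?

Rebound u = e ρ_c/ρ_m = 1800 m × 2.87/3.39 = 1524 m.
Net surface drop = e − u = 1800 m − 1524 m = e (ρ_m − ρ_c)/ρ_m = 276 m.

276 m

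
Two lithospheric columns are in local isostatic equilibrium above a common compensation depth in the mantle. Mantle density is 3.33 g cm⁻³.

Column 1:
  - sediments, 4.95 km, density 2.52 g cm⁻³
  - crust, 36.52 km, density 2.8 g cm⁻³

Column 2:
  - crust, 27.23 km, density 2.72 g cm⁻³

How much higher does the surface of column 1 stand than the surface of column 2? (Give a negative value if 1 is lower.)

For any compensation level in the mantle, the mantle terms cancel and isostasy reduces to e = (Σt_1 − Σt_2) − (Σ(ρt)_1 − Σ(ρt)_2) / ρ_m.
Σt_1 = 41.47 km; Σt_2 = 27.23 km; Σ(ρt)_1 = 114.73; Σ(ρt)_2 = 74.0656 (in km·g cm⁻³).
e = (41.47 − 27.23) − (114.73 − 74.0656) / 3.33 = 2.03 km.

2.03 km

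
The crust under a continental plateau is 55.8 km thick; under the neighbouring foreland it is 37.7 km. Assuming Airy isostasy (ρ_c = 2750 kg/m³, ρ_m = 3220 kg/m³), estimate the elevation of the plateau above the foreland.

Excess crust Δ = 55.8 km − 37.7 km = 18.1 km, split between elevation h and root r with h + r = Δ.
Airy balance ρ_c h = (ρ_m − ρ_c) r gives r = h ρ_c/(ρ_m − ρ_c), so h (1 + ρ_c/(ρ_m − ρ_c)) = Δ, i.e. h = Δ (ρ_m − ρ_c)/ρ_m.
h = 18.1 km × 470/3220 = 2.64 km.

2.64 km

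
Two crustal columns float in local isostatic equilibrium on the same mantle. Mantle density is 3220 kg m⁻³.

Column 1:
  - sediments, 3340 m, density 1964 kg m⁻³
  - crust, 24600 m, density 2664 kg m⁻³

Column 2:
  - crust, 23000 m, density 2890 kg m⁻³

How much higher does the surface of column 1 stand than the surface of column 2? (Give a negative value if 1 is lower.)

3190 m

For any compensation level in the mantle, the mantle terms cancel and isostasy reduces to e = (Σt_1 − Σt_2) − (Σ(ρt)_1 − Σ(ρt)_2) / ρ_m.
Σt_1 = 27940 m; Σt_2 = 23000 m; Σ(ρt)_1 = 72094160; Σ(ρt)_2 = 66470000 (in m·kg m⁻³).
e = (27940 − 23000) − (72094160 − 66470000) / 3220 = 3190 m.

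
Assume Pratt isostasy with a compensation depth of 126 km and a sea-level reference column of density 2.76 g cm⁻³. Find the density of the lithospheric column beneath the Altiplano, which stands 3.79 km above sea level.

Pratt balance: ρ_ref D = ρ (D + h).
ρ = ρ_ref D/(D + h) = 2.76 × 126 km/(126 km + 3.79 km) = 2.68 g cm⁻³.

2.68 g cm⁻³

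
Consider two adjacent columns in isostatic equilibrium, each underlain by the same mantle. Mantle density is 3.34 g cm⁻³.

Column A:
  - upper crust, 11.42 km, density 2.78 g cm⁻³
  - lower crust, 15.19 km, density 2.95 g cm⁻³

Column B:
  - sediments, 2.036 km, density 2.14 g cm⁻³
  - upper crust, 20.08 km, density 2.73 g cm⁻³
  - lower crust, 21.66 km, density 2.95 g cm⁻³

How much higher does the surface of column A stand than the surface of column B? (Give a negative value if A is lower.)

−3.24 km

For any compensation level in the mantle, the mantle terms cancel and isostasy reduces to e = (Σt_A − Σt_B) − (Σ(ρt)_A − Σ(ρt)_B) / ρ_m.
Σt_A = 26.61 km; Σt_B = 43.776 km; Σ(ρt)_A = 76.5581; Σ(ρt)_B = 123.07244 (in km·g cm⁻³).
e = (26.61 − 43.776) − (76.5581 − 123.07244) / 3.34 = −3.24 km.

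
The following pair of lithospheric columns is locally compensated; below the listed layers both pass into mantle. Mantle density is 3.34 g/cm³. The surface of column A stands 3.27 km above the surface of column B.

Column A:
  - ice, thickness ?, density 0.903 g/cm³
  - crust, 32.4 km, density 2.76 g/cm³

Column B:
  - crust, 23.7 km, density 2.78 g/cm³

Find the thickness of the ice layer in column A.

Take the compensation level at the base of the deeper column (depth z_c below the surface of column A) and equate Σ ρ_i t_i down to z_c; mantle fills any gap and the z_c terms cancel.
Column A: x×0.903 + 32.4×2.76 + (z_c − 32.4 − x)×3.34
Column B: 3.27×0 + 23.7×2.78 + (z_c − 3.27 − 23.7)×3.34
The z_c×3.34 term appears on both sides and cancels. Collect the known terms of each column as K = Σ(ρt)_known − 3.34 × (depth of known layers): K_A = 89.424 − 3.34×32.4 = −18.792; K_B = 65.886 − 3.34×(3.27 + 23.7) = −24.1938.
Balance: K_A − x×(3.34 − 0.903) = K_B, so x = (K_A − K_B)/(3.34 − 0.903) = 5.4018/2.437 = 2.22 km.

2.22 km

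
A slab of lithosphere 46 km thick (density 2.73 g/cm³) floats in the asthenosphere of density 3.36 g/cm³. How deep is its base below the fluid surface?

37.4 km

Draft d = t ρ_obj/ρ_fluid = 46 km × 2.73/3.36 = 37.4 km.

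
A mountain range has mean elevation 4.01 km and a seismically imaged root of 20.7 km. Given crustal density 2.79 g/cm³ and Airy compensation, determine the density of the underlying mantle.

3.33 g/cm³

Airy balance: ρ_c h = (ρ_m − ρ_c) r → ρ_m = ρ_c (1 + h/r).
ρ_m = 2.79 × (1 + 4.01 km/20.7 km) = 3.33 g/cm³.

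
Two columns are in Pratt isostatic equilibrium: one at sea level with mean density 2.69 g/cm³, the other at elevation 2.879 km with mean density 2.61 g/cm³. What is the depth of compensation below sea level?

93.9 km

ρ_ref D = ρ (D + h) → D (ρ_ref − ρ) = ρ h.
D = ρ h/(ρ_ref − ρ) = 2.61 × 2.879 km/(2.69 − 2.61) = 93.9 km.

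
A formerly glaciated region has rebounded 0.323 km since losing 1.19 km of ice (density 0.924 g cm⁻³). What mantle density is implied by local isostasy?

ρ_m = ρ_ice t / u = 0.924 × 1.19 km/0.323 km = 3.4 g cm⁻³.

3.4 g cm⁻³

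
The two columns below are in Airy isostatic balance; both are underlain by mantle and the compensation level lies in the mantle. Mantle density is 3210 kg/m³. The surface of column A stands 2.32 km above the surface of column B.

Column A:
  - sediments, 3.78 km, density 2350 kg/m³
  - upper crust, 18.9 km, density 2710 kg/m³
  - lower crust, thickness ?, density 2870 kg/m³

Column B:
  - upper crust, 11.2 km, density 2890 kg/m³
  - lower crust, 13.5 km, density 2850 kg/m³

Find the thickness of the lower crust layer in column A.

Take the compensation level at the base of the deeper column (depth z_c below the surface of column A) and equate Σ ρ_i t_i down to z_c; mantle fills any gap and the z_c terms cancel.
Column A: 3.78×2350 + 18.9×2710 + x×2870 + (z_c − 22.68 − x)×3210
Column B: 2.32×0 + 11.2×2890 + 13.5×2850 + (z_c − 2.32 − 24.7)×3210
The z_c×3210 term appears on both sides and cancels. Collect the known terms of each column as K = Σ(ρt)_known − 3210 × (depth of known layers): K_A = 60102 − 3210×22.68 = −12700.8; K_B = 70843 − 3210×(2.32 + 24.7) = −15891.2.
Balance: K_A − x×(3210 − 2870) = K_B, so x = (K_A − K_B)/(3210 − 2870) = 3190.4/340 = 9.38 km.

9.38 km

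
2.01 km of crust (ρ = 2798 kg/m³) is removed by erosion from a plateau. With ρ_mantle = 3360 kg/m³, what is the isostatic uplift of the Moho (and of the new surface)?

Unloading: uplift u = e ρ_c/ρ_m = 2.01 km × 2798/3360 = 1.67 km.

1.67 km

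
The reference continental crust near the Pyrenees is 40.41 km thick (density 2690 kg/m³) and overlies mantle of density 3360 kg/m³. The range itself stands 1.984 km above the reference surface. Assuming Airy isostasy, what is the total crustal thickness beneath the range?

Root depth r = h ρ_c / (ρ_m − ρ_c) = 1.984 km × 2690 / 670 = 7.966 km.
Total thickness = T + h + r = 40.41 km + 1.984 km + 7.966 km = 50.4 km.

50.4 km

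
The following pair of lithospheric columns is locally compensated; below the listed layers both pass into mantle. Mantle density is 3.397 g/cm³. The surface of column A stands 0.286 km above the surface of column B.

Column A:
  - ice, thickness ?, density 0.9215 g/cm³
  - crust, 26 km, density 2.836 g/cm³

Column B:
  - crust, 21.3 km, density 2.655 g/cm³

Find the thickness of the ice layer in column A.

0.885 km

Take the compensation level at the base of the deeper column (depth z_c below the surface of column A) and equate Σ ρ_i t_i down to z_c; mantle fills any gap and the z_c terms cancel.
Column A: x×0.9215 + 26×2.836 + (z_c − 26 − x)×3.397
Column B: 0.286×0 + 21.3×2.655 + (z_c − 0.286 − 21.3)×3.397
The z_c×3.397 term appears on both sides and cancels. Collect the known terms of each column as K = Σ(ρt)_known − 3.397 × (depth of known layers): K_A = 73.736 − 3.397×26 = −14.586; K_B = 56.5515 − 3.397×(0.286 + 21.3) = −16.776142.
Balance: K_A − x×(3.397 − 0.9215) = K_B, so x = (K_A − K_B)/(3.397 − 0.9215) = 2.19014/2.4755 = 0.885 km.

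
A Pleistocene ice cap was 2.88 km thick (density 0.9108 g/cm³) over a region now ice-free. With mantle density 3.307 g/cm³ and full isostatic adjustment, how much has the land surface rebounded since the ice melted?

Removing the load lets mantle flow back in; uplift u satisfies ρ_ice t = ρ_m u.
u = t ρ_ice/ρ_m = 2.88 km × 0.9108/3.307 = 0.793 km.

0.793 km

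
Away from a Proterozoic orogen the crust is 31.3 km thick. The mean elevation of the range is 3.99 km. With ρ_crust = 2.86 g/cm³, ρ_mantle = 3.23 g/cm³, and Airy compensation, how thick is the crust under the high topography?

66.1 km

Root depth r = h ρ_c / (ρ_m − ρ_c) = 3.99 km × 2.86 / 0.37 = 30.84 km.
Total thickness = T + h + r = 31.3 km + 3.99 km + 30.84 km = 66.1 km.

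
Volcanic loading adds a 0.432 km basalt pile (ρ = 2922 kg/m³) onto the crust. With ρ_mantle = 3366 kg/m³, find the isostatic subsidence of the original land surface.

Subaerial loading: s = t ρ_load / ρ_m.
s = 0.432 km × 2922/3366 = 0.375 km.

0.375 km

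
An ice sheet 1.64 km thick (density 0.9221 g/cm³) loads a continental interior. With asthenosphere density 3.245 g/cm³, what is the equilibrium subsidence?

0.466 km

For local isostatic compensation: the ice load ρ_ice t is balanced by mantle displaced below, ρ_m s.
s = t ρ_ice / ρ_m = 1.64 km × 0.9221/3.245 = 0.466 km.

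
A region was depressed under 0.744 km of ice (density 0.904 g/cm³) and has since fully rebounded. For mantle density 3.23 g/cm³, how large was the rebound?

Removing the load lets mantle flow back in; uplift u satisfies ρ_ice t = ρ_m u.
u = t ρ_ice/ρ_m = 0.744 km × 0.904/3.23 = 0.208 km.

0.208 km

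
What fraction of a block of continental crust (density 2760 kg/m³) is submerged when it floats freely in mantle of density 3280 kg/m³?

84.1%

Submerged fraction = ρ_obj/ρ_fluid = 2760/3280 = 84.1%.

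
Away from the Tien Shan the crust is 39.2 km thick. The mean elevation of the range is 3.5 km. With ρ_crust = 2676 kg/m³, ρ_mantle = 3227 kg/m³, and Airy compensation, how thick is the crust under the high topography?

59.7 km

Root depth r = h ρ_c / (ρ_m − ρ_c) = 3.5 km × 2676 / 551 = 17 km.
Total thickness = T + h + r = 39.2 km + 3.5 km + 17 km = 59.7 km.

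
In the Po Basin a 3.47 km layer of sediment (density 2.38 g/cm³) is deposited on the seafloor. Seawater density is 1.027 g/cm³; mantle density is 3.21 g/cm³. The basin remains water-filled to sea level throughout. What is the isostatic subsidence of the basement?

Submarine loading: the sediment displaces seawater, and the subsidence is in turn flooded, so s (ρ_m − ρ_w) = t (ρ_sed − ρ_w).
s = 3.47 km × (2.38 − 1.027) / (3.21 − 1.027) = 2.15 km.

2.15 km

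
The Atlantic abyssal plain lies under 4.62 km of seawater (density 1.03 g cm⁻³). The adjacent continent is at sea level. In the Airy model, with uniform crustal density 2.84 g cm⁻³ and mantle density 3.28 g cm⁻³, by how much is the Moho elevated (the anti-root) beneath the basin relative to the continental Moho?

19 km

In Airy isostatic equilibrium: replacing crust with seawater at the top is compensated by replacing crust with mantle at the base: d (ρ_c − ρ_w) = a (ρ_m − ρ_c).
a = d (ρ_c − ρ_w)/(ρ_m − ρ_c) = 4.62 km × 1.81/0.44 = 19 km.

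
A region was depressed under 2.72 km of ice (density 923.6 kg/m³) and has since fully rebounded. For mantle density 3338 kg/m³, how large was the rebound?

Removing the load lets mantle flow back in; uplift u satisfies ρ_ice t = ρ_m u.
u = t ρ_ice/ρ_m = 2.72 km × 923.6/3338 = 0.753 km.

0.753 km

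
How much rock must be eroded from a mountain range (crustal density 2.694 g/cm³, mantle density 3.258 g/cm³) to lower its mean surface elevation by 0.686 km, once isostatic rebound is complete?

3.96 km

Net drop Δ = e − u = e − e ρ_c/ρ_m = e (ρ_m − ρ_c)/ρ_m.
e = Δ ρ_m/(ρ_m − ρ_c) = 0.686 km × 3.258/0.564 = 3.96 km.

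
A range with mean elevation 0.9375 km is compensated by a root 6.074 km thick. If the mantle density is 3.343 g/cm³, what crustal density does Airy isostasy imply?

2.9 g/cm³

ρ_c h = (ρ_m − ρ_c) r → ρ_c (h + r) = ρ_m r → ρ_c = ρ_m r / (h + r).
ρ_c = 3.343 × 6.074 km / (0.9375 km + 6.074 km) = 2.9 g/cm³.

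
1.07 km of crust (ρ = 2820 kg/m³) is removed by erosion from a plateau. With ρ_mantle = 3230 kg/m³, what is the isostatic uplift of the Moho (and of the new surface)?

Unloading: uplift u = e ρ_c/ρ_m = 1.07 km × 2820/3230 = 0.934 km.

0.934 km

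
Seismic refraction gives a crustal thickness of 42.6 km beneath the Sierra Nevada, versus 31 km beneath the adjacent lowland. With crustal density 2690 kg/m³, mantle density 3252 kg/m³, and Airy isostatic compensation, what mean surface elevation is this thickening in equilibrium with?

2 km

Excess crust Δ = 42.6 km − 31 km = 11.6 km, split between elevation h and root r with h + r = Δ.
Airy balance ρ_c h = (ρ_m − ρ_c) r gives r = h ρ_c/(ρ_m − ρ_c), so h (1 + ρ_c/(ρ_m − ρ_c)) = Δ, i.e. h = Δ (ρ_m − ρ_c)/ρ_m.
h = 11.6 km × 562/3252 = 2 km.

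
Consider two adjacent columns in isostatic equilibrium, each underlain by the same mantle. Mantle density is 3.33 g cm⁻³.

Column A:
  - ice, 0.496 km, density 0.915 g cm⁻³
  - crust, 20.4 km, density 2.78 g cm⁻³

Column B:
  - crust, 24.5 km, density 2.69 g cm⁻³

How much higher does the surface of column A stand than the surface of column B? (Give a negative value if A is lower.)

−0.98 km

For any compensation level in the mantle, the mantle terms cancel and isostasy reduces to e = (Σt_A − Σt_B) − (Σ(ρt)_A − Σ(ρt)_B) / ρ_m.
Σt_A = 20.896 km; Σt_B = 24.5 km; Σ(ρt)_A = 57.16584; Σ(ρt)_B = 65.905 (in km·g cm⁻³).
e = (20.896 − 24.5) − (57.16584 − 65.905) / 3.33 = −0.98 km.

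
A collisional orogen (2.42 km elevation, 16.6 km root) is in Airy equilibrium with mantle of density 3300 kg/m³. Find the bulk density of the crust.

2880 kg/m³

ρ_c h = (ρ_m − ρ_c) r → ρ_c (h + r) = ρ_m r → ρ_c = ρ_m r / (h + r).
ρ_c = 3300 × 16.6 km / (2.42 km + 16.6 km) = 2880 kg/m³.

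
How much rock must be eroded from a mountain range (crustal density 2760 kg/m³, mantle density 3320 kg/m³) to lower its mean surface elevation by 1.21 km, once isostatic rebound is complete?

7.17 km

Net drop Δ = e − u = e − e ρ_c/ρ_m = e (ρ_m − ρ_c)/ρ_m.
e = Δ ρ_m/(ρ_m − ρ_c) = 1.21 km × 3320/560 = 7.17 km.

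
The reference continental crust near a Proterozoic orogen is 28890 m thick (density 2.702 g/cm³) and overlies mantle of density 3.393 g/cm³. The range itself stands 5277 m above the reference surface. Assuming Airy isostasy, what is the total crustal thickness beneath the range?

Root depth r = h ρ_c / (ρ_m − ρ_c) = 5277 m × 2.702 / 0.691 = 20630 m.
Total thickness = T + h + r = 28890 m + 5277 m + 20630 m = 54800 m.

54800 m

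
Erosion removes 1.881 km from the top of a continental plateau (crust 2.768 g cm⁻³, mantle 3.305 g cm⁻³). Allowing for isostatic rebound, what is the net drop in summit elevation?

Rebound u = e ρ_c/ρ_m = 1.881 km × 2.768/3.305 = 1.575 km.
Net surface drop = e − u = 1.881 km − 1.575 km = e (ρ_m − ρ_c)/ρ_m = 0.306 km.

0.306 km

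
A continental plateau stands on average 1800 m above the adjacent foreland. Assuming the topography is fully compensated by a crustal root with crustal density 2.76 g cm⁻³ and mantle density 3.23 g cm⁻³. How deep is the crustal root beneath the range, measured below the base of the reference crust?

In Airy isostatic equilibrium: the weight of the topography is balanced by the buoyancy of the root, ρ_c h = (ρ_m − ρ_c) r.
r = h · ρ_c / (ρ_m − ρ_c) = 1800 m × 2.76 / (3.23 − 2.76) = 10600 m.

10600 m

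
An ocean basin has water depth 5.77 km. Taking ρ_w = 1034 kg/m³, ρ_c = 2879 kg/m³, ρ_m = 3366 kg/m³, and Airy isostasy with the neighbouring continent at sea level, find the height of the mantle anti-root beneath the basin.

Balancing pressure at the compensation depth: replacing crust with seawater at the top is compensated by replacing crust with mantle at the base: d (ρ_c − ρ_w) = a (ρ_m − ρ_c).
a = d (ρ_c − ρ_w)/(ρ_m − ρ_c) = 5.77 km × 1845/487 = 21.9 km.

21.9 km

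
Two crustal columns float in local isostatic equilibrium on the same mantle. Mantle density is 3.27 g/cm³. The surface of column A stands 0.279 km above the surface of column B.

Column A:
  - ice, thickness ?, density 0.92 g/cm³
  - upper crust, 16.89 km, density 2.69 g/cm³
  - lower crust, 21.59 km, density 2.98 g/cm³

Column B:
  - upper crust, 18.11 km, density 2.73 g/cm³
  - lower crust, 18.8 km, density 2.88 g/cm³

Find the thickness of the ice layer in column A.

0.837 km

Take the compensation level at the base of the deeper column (depth z_c below the surface of column A) and equate Σ ρ_i t_i down to z_c; mantle fills any gap and the z_c terms cancel.
Column A: x×0.92 + 16.89×2.69 + 21.59×2.98 + (z_c − 38.48 − x)×3.27
Column B: 0.279×0 + 18.11×2.73 + 18.8×2.88 + (z_c − 0.279 − 36.91)×3.27
The z_c×3.27 term appears on both sides and cancels. Collect the known terms of each column as K = Σ(ρt)_known − 3.27 × (depth of known layers): K_A = 109.7723 − 3.27×38.48 = −16.0573; K_B = 103.5843 − 3.27×(0.279 + 36.91) = −18.02373.
Balance: K_A − x×(3.27 − 0.92) = K_B, so x = (K_A − K_B)/(3.27 − 0.92) = 1.96643/2.35 = 0.837 km.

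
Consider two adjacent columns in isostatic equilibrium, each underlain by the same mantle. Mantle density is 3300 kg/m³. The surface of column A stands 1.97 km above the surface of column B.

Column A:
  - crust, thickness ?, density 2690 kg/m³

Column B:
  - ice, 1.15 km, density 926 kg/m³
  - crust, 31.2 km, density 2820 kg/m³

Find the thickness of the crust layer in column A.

39.7 km

Take the compensation level at the base of the deeper column (depth z_c below the surface of column A) and equate Σ ρ_i t_i down to z_c; mantle fills any gap and the z_c terms cancel.
Column A: x×2690 + (z_c − 0 − x)×3300
Column B: 1.97×0 + 1.15×926 + 31.2×2820 + (z_c − 1.97 − 32.35)×3300
The z_c×3300 term appears on both sides and cancels. Collect the known terms of each column as K = Σ(ρt)_known − 3300 × (depth of known layers): K_A = 0 − 3300×0 = 0; K_B = 89048.9 − 3300×(1.97 + 32.35) = −24207.1.
Balance: K_A − x×(3300 − 2690) = K_B, so x = (K_A − K_B)/(3300 − 2690) = 24207.1/610 = 39.7 km.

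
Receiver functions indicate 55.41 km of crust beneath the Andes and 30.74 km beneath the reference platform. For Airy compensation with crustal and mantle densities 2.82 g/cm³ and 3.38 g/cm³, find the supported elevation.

Excess crust Δ = 55.41 km − 30.74 km = 24.67 km, split between elevation h and root r with h + r = Δ.
Airy balance ρ_c h = (ρ_m − ρ_c) r gives r = h ρ_c/(ρ_m − ρ_c), so h (1 + ρ_c/(ρ_m − ρ_c)) = Δ, i.e. h = Δ (ρ_m − ρ_c)/ρ_m.
h = 24.67 km × 0.56/3.38 = 4.09 km.

4.09 km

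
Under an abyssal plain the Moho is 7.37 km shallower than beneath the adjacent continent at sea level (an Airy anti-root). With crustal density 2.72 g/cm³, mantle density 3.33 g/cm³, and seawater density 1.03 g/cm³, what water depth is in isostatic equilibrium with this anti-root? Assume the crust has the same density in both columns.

Replacing a thickness d of crust by seawater at the top must be balanced by replacing crust with mantle at the base: d (ρ_c − ρ_w) = a (ρ_m − ρ_c).
d = a (ρ_m − ρ_c)/(ρ_c − ρ_w) = 7.37 km × 0.61/1.69 = 2.66 km.

2.66 km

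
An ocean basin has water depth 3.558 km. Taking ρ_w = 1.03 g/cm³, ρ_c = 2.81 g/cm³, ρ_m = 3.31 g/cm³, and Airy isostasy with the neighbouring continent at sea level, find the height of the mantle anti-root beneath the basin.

Balancing pressure at the compensation depth: replacing crust with seawater at the top is compensated by replacing crust with mantle at the base: d (ρ_c − ρ_w) = a (ρ_m − ρ_c).
a = d (ρ_c − ρ_w)/(ρ_m − ρ_c) = 3.558 km × 1.78/0.5 = 12.7 km.

12.7 km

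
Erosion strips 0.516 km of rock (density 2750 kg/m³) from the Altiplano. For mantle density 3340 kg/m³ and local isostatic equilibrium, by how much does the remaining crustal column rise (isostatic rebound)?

Unloading: uplift u = e ρ_c/ρ_m = 0.516 km × 2750/3340 = 0.425 km.

0.425 km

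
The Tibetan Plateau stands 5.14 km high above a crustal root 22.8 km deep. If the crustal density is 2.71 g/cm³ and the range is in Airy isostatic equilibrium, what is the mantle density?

Airy balance: ρ_c h = (ρ_m − ρ_c) r → ρ_m = ρ_c (1 + h/r).
ρ_m = 2.71 × (1 + 5.14 km/22.8 km) = 3.32 g/cm³.

3.32 g/cm³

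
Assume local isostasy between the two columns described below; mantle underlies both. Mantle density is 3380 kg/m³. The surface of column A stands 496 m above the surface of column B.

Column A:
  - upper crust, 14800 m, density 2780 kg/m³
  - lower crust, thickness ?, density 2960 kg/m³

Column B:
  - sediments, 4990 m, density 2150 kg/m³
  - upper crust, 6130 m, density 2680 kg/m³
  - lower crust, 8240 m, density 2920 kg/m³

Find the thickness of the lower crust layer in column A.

16700 m

Take the compensation level at the base of the deeper column (depth z_c below the surface of column A) and equate Σ ρ_i t_i down to z_c; mantle fills any gap and the z_c terms cancel.
Column A: 14800×2780 + x×2960 + (z_c − 14800 − x)×3380
Column B: 496×0 + 4990×2150 + 6130×2680 + 8240×2920 + (z_c − 496 − 19360)×3380
The z_c×3380 term appears on both sides and cancels. Collect the known terms of each column as K = Σ(ρt)_known − 3380 × (depth of known layers): K_A = 41144000 − 3380×14800 = −8880000; K_B = 51217700 − 3380×(496 + 19360) = −15895580.
Balance: K_A − x×(3380 − 2960) = K_B, so x = (K_A − K_B)/(3380 − 2960) = 7015580/420 = 16700 m.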